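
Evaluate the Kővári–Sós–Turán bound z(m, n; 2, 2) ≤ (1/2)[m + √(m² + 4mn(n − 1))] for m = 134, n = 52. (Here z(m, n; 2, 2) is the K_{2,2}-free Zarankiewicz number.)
z(134, 52; 2, 2) ≤ (1/2)[134 + √(134² + 4·134·52·51)] = (1/2)[134 + √1439428] = 666.8808

Kővári–Sós–Turán: let r_1, ..., r_134 be the row sums and z = Σ r_i the total number of 1s. Each pair of columns can share at most one row with both entries 1 (else a 2×2 all-ones block appears), so Σ_i C(r_i, 2) ≤ C(52, 2) = 1326. By convexity Σ_i C(r_i, 2) ≥ 134·C(z/134, 2) = z(z − 134)/(2·134), giving z² − 134z − 134·52·51 ≤ 0 and hence z ≤ (1/2)[134 + √(17956 + 4·355368)] = (1/2)[134 + √1439428] ≈ (1/2)(134 + 1199.7616) = 666.8808.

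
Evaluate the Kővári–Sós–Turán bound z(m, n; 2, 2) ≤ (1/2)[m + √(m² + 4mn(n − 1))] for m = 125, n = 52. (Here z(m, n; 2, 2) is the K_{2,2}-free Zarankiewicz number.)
z(125, 52; 2, 2) ≤ (1/2)[125 + √(125² + 4·125·52·51)] = (1/2)[125 + √1341625] = 641.6427

Kővári–Sós–Turán: let r_1, ..., r_125 be the row sums and z = Σ r_i the total number of 1s. Each pair of columns can share at most one row with both entries 1 (else a 2×2 all-ones block appears), so Σ_i C(r_i, 2) ≤ C(52, 2) = 1326. By convexity Σ_i C(r_i, 2) ≥ 125·C(z/125, 2) = z(z − 125)/(2·125), giving z² − 125z − 125·52·51 ≤ 0 and hence z ≤ (1/2)[125 + √(15625 + 4·331500)] = (1/2)[125 + √1341625] ≈ (1/2)(125 + 1158.2854) = 641.6427.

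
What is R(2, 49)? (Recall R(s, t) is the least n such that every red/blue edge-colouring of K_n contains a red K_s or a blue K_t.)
R(2, 49) = 49

R(2, k) = k for all k ≥ 2: in a 2-colouring of K_k, either some edge is red (a red K_2) or all edges are blue (a blue K_k). And K_{48} coloured all-blue has no blue K_49, so R(2, 49) > 48. Hence R(2, 49) = 49.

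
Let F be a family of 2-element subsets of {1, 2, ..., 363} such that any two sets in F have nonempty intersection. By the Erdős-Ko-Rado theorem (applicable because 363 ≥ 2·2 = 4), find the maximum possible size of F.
max |F| = C(362, 1) = 362

Erdős-Ko-Rado (1961): when n ≥ 2k, max |F| = C(n−1, k−1). The bound is attained by the star {A : i ∈ A} for any fixed i ∈ [n]. Here C(363−1, 2−1) = C(362, 1) = 362.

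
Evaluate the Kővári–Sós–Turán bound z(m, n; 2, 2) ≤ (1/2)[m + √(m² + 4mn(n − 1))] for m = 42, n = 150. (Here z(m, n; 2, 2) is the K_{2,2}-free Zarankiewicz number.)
z(42, 150; 2, 2) ≤ (1/2)[42 + √(42² + 4·42·150·149)] = (1/2)[42 + √3756564] = 990.0929

Kővári–Sós–Turán: let r_1, ..., r_42 be the row sums and z = Σ r_i the total number of 1s. Each pair of columns can share at most one row with both entries 1 (else a 2×2 all-ones block appears), so Σ_i C(r_i, 2) ≤ C(150, 2) = 11175. By convexity Σ_i C(r_i, 2) ≥ 42·C(z/42, 2) = z(z − 42)/(2·42), giving z² − 42z − 42·150·149 ≤ 0 and hence z ≤ (1/2)[42 + √(1764 + 4·938700)] = (1/2)[42 + √3756564] ≈ (1/2)(42 + 1938.1857) = 990.0929.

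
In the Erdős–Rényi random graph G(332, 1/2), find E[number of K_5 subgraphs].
E[# K_5] = C(332, 5) · (1/2)^C(5, 2) = 32611330136 / 2^10 = 4076416267/128 = 31847002.0859375

For each 5-subset S of vertices (there are C(332, 5) = 32611330136 such S), let X_S = 1 if S induces a K_5 (all C(5, 2) = 10 edges present). Then P(X_S = 1) = (1/2)^10 = 1/1024. By linearity of expectation, E[# K_5] = C(332, 5) · (1/2)^10 = 32611330136 / 1024 = 4076416267/128 = 31847002.0859375.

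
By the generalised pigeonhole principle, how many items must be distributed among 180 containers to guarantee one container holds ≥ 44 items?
n = (44 − 1)·180 + 1 = 7741

By the generalised pigeonhole principle, to guarantee some box contains ≥ r objects we need more than (r − 1) · k objects total. Threshold: n = (r − 1) · k + 1. With r = 44 and k = 180: n = 43 · 180 + 1 = 7740 + 1 = 7741. For n = 7740 = 43 · 180, we can put exactly 43 objects in every box, avoiding 44 in any single one — so 7741 is tight.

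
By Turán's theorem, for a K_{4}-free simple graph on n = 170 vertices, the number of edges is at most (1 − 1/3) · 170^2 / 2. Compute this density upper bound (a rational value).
Turán density bound = (2/3) · 170^2/2 = 28900/3 ≈ 9633.3333

Turán's theorem: ex(n, K_{r+1}) is achieved by the complete r-partite Turán graph T(n, r) with parts as balanced as possible, and is at most (1 − 1/r) · n^2/2. For r = 3, n = 170: the density bound is (2/3) · 28900/2 = 28900/3 ≈ 9633.3333. The integer-valued extremum is e(T(170, 3)) = 9633, which is strictly less than the density bound 28900/3 since 3 ∤ 170 (the parts of T(170, 3) cannot all be equal).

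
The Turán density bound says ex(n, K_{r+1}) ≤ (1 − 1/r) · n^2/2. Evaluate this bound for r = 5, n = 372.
Turán density bound = (4/5) · 372^2/2 = 276768/5 ≈ 55353.6

Turán's theorem: ex(n, K_{r+1}) is achieved by the complete r-partite Turán graph T(n, r) with parts as balanced as possible, and is at most (1 − 1/r) · n^2/2. For r = 5, n = 372: the density bound is (4/5) · 138384/2 = 276768/5 ≈ 55353.6. The integer-valued extremum is e(T(372, 5)) = 55353, which is strictly less than the density bound 276768/5 since 5 ∤ 372 (the parts of T(372, 5) cannot all be equal).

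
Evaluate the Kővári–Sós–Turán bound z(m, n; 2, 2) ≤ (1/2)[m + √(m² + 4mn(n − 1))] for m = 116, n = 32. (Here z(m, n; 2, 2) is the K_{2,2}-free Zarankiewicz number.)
z(116, 32; 2, 2) ≤ (1/2)[116 + √(116² + 4·116·32·31)] = (1/2)[116 + √473744] = 402.1453

Kővári–Sós–Turán: let r_1, ..., r_116 be the row sums and z = Σ r_i the total number of 1s. Each pair of columns can share at most one row with both entries 1 (else a 2×2 all-ones block appears), so Σ_i C(r_i, 2) ≤ C(32, 2) = 496. By convexity Σ_i C(r_i, 2) ≥ 116·C(z/116, 2) = z(z − 116)/(2·116), giving z² − 116z − 116·32·31 ≤ 0 and hence z ≤ (1/2)[116 + √(13456 + 4·115072)] = (1/2)[116 + √473744] ≈ (1/2)(116 + 688.2906) = 402.1453.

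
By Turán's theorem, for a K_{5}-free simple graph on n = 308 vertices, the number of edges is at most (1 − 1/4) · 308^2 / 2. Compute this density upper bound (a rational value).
Turán density bound = (3/4) · 308^2/2 = 35574

Turán's theorem: ex(n, K_{r+1}) is achieved by the complete r-partite Turán graph T(n, r) with parts as balanced as possible, and is at most (1 − 1/r) · n^2/2. For r = 4, n = 308: the density bound is (3/4) · 94864/2 = 35574. Since 4 ∣ 308, the Turán graph T(308, 4) has parts of equal size 77, and its edge count e(T(308, 4)) = 35574 attains the density bound exactly.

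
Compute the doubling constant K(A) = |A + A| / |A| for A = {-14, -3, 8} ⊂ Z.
K = |A + A| / |A| = 5/3

Enumerate A + A = {a + b : a, b ∈ A}. With |A| = 3, there are |A|^2 = 9 ordered sum pairs; collecting distinct values, A + A = {-28, -17, -6, 5, 16}, so |A + A| = 5. Thus K = 5/3. Here |A + A| = 2|A| − 1 = 5, the minimum possible — so K = 5/3 is minimal, which holds iff A is an arithmetic progression.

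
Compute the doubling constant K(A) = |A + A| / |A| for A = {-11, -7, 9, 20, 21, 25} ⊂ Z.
K = |A + A| / |A| = 19/6

Enumerate A + A = {a + b : a, b ∈ A}. With |A| = 6, there are |A|^2 = 36 ordered sum pairs; collecting distinct values, A + A = {-22, -18, -14, -2, 2, 9, 10, 13, 14, 18, 29, 30, 34, 40, 41, 42, 45, 46, 50}, so |A + A| = 19. Thus K = 19/6. For comparison, the minimum possible |A + A| over all 6-element sets is 2·6 − 1 = 11 (so min K = 11/6), attained only by arithmetic progressions.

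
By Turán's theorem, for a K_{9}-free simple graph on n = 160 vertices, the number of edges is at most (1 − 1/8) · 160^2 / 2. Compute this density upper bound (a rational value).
Turán density bound = (7/8) · 160^2/2 = 11200

Turán's theorem: ex(n, K_{r+1}) is achieved by the complete r-partite Turán graph T(n, r) with parts as balanced as possible, and is at most (1 − 1/r) · n^2/2. For r = 8, n = 160: the density bound is (7/8) · 25600/2 = 11200. Since 8 ∣ 160, the Turán graph T(160, 8) has parts of equal size 20, and its edge count e(T(160, 8)) = 11200 attains the density bound exactly.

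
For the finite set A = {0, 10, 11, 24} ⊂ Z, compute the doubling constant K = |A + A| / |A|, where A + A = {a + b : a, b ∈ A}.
K = |A + A| / |A| = 10/4 = 5/2

Enumerate A + A = {a + b : a, b ∈ A}. With |A| = 4, there are |A|^2 = 16 ordered sum pairs; collecting distinct values, A + A = {0, 10, 11, 20, 21, 22, 24, 34, 35, 48}, so |A + A| = 10. Thus K = 10/4 = 5/2. For comparison, the minimum possible |A + A| over all 4-element sets is 2·4 − 1 = 7 (so min K = 7/4), attained only by arithmetic progressions.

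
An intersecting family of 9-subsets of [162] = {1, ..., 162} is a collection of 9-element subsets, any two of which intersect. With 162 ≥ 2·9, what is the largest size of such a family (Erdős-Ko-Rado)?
max |F| = C(161, 8) = 9383313279340

The Erdős-Ko-Rado theorem states: for n ≥ 2k, an intersecting family of k-subsets of an n-element set has size at most C(n − 1, k − 1), with equality for 'star' families {A ⊆ [n] : |A| = k, i ∈ A} (fix an element i). For n = 162, k = 9: C(161, 8) = 9383313279340.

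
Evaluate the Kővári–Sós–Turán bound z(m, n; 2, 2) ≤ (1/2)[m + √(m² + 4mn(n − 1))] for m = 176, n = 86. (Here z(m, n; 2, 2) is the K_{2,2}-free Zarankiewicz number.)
z(176, 86; 2, 2) ≤ (1/2)[176 + √(176² + 4·176·86·85)] = (1/2)[176 + √5177216] = 1225.6748

Kővári–Sós–Turán: let r_1, ..., r_176 be the row sums and z = Σ r_i the total number of 1s. Each pair of columns can share at most one row with both entries 1 (else a 2×2 all-ones block appears), so Σ_i C(r_i, 2) ≤ C(86, 2) = 3655. By convexity Σ_i C(r_i, 2) ≥ 176·C(z/176, 2) = z(z − 176)/(2·176), giving z² − 176z − 176·86·85 ≤ 0 and hence z ≤ (1/2)[176 + √(30976 + 4·1286560)] = (1/2)[176 + √5177216] ≈ (1/2)(176 + 2275.3496) = 1225.6748.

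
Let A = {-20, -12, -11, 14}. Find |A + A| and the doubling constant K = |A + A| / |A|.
K = |A + A| / |A| = 10/4 = 5/2

Enumerate A + A = {a + b : a, b ∈ A}. With |A| = 4, there are |A|^2 = 16 ordered sum pairs; collecting distinct values, A + A = {-40, -32, -31, -24, -23, -22, -6, 2, 3, 28}, so |A + A| = 10. Thus K = 10/4 = 5/2. For comparison, the minimum possible |A + A| over all 4-element sets is 2·4 − 1 = 7 (so min K = 7/4), attained only by arithmetic progressions.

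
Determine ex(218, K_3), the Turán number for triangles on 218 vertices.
ex(218, K_3) = ⌊218^2/4⌋ = 11881

Mantel (1907): a triangle-free graph on n vertices has at most ⌊n^2/4⌋ edges, with equality for the complete bipartite graph K_{⌊n/2⌋, ⌈n/2⌉}. For n = 218: ⌊218^2/4⌋ = ⌊47524/4⌋ = 11881. The extremal graph is K_{109, 109}, which has 109·109 = 11881 edges.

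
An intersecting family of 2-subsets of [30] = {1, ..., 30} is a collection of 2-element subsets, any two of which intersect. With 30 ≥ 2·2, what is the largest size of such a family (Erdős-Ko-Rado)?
max |F| = C(29, 1) = 29

The Erdős-Ko-Rado theorem states: for n ≥ 2k, an intersecting family of k-subsets of an n-element set has size at most C(n − 1, k − 1), with equality for 'star' families {A ⊆ [n] : |A| = k, i ∈ A} (fix an element i). For n = 30, k = 2: C(29, 1) = 29.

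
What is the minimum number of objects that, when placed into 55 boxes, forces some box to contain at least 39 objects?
n = (39 − 1)·55 + 1 = 2091

By the generalised pigeonhole principle, to guarantee some box contains ≥ r objects we need more than (r − 1) · k objects total. Threshold: n = (r − 1) · k + 1. With r = 39 and k = 55: n = 38 · 55 + 1 = 2090 + 1 = 2091. For n = 2090 = 38 · 55, we can put exactly 38 objects in every box, avoiding 39 in any single one — so 2091 is tight.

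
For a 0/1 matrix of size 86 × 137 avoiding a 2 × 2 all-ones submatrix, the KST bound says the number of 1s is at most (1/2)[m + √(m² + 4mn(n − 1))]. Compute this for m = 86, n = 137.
z(86, 137; 2, 2) ≤ (1/2)[86 + √(86² + 4·86·137·136)] = (1/2)[86 + √6416804] = 1309.5706

Kővári–Sós–Turán: let r_1, ..., r_86 be the row sums and z = Σ r_i the total number of 1s. Each pair of columns can share at most one row with both entries 1 (else a 2×2 all-ones block appears), so Σ_i C(r_i, 2) ≤ C(137, 2) = 9316. By convexity Σ_i C(r_i, 2) ≥ 86·C(z/86, 2) = z(z − 86)/(2·86), giving z² − 86z − 86·137·136 ≤ 0 and hence z ≤ (1/2)[86 + √(7396 + 4·1602352)] = (1/2)[86 + √6416804] ≈ (1/2)(86 + 2533.1411) = 1309.5706.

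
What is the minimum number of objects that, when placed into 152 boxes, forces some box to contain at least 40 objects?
n = (40 − 1)·152 + 1 = 5929

By the generalised pigeonhole principle, to guarantee some box contains ≥ r objects we need more than (r − 1) · k objects total. Threshold: n = (r − 1) · k + 1. With r = 40 and k = 152: n = 39 · 152 + 1 = 5928 + 1 = 5929. For n = 5928 = 39 · 152, we can put exactly 39 objects in every box, avoiding 40 in any single one — so 5929 is tight.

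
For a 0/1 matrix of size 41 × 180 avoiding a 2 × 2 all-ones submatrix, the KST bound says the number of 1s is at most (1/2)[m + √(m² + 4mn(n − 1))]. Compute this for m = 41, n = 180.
z(41, 180; 2, 2) ≤ (1/2)[41 + √(41² + 4·41·180·179)] = (1/2)[41 + √5285761] = 1170.0391

Kővári–Sós–Turán: let r_1, ..., r_41 be the row sums and z = Σ r_i the total number of 1s. Each pair of columns can share at most one row with both entries 1 (else a 2×2 all-ones block appears), so Σ_i C(r_i, 2) ≤ C(180, 2) = 16110. By convexity Σ_i C(r_i, 2) ≥ 41·C(z/41, 2) = z(z − 41)/(2·41), giving z² − 41z − 41·180·179 ≤ 0 and hence z ≤ (1/2)[41 + √(1681 + 4·1321020)] = (1/2)[41 + √5285761] ≈ (1/2)(41 + 2299.0783) = 1170.0391.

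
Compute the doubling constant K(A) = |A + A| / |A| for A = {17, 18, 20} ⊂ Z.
K = |A + A| / |A| = 6/3 = 2

Enumerate A + A = {a + b : a, b ∈ A}. With |A| = 3, there are |A|^2 = 9 ordered sum pairs; collecting distinct values, A + A = {34, 35, 36, 37, 38, 40}, so |A + A| = 6. Thus K = 6/3 = 2. For comparison, the minimum possible |A + A| over all 3-element sets is 2·3 − 1 = 5 (so min K = 5/3), attained only by arithmetic progressions.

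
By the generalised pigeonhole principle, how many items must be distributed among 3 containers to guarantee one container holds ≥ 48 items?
n = (48 − 1)·3 + 1 = 142

By the generalised pigeonhole principle, to guarantee some box contains ≥ r objects we need more than (r − 1) · k objects total. Threshold: n = (r − 1) · k + 1. With r = 48 and k = 3: n = 47 · 3 + 1 = 141 + 1 = 142. For n = 141 = 47 · 3, we can put exactly 47 objects in every box, avoiding 48 in any single one — so 142 is tight.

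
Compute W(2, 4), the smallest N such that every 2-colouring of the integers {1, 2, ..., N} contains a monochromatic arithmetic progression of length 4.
W(2, 4) = 35

This is a classical value, W(2, 4) = 35, established by combining an explicit 2-colouring of {1, ..., 34} with no monochromatic 4-AP (giving the lower bound W(2, 4) > 34) and a finite case analysis / exhaustive computer search showing every 2-colouring of {1, ..., 35} has such an AP.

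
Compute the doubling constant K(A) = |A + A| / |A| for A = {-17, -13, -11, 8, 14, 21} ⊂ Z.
K = |A + A| / |A| = 20/6 = 10/3

Enumerate A + A = {a + b : a, b ∈ A}. With |A| = 6, there are |A|^2 = 36 ordered sum pairs; collecting distinct values, A + A = {-34, -30, -28, -26, -24, -22, -9, -5, -3, 1, 3, 4, 8, 10, 16, 22, 28, 29, 35, 42}, so |A + A| = 20. Thus K = 20/6 = 10/3. For comparison, the minimum possible |A + A| over all 6-element sets is 2·6 − 1 = 11 (so min K = 11/6), attained only by arithmetic progressions.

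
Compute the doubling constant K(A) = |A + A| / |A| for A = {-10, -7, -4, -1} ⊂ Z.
K = |A + A| / |A| = 7/4

Enumerate A + A = {a + b : a, b ∈ A}. With |A| = 4, there are |A|^2 = 16 ordered sum pairs; collecting distinct values, A + A = {-20, -17, -14, -11, -8, -5, -2}, so |A + A| = 7. Thus K = 7/4. Here |A + A| = 2|A| − 1 = 7, the minimum possible — so K = 7/4 is minimal, which holds iff A is an arithmetic progression.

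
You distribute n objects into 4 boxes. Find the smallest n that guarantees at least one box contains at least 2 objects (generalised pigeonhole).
n = (2 − 1)·4 + 1 = 5

By the generalised pigeonhole principle, to guarantee some box contains ≥ r objects we need more than (r − 1) · k objects total. Threshold: n = (r − 1) · k + 1. With r = 2 and k = 4: n = 1 · 4 + 1 = 4 + 1 = 5. For n = 4 = 1 · 4, we can put exactly 1 objects in every box, avoiding 2 in any single one — so 5 is tight.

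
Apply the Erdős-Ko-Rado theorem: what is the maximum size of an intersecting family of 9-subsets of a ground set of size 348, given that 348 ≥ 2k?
max |F| = C(347, 8) = 4806357933264195

Erdős-Ko-Rado (1961): when n ≥ 2k, max |F| = C(n−1, k−1). The bound is attained by the star {A : i ∈ A} for any fixed i ∈ [n]. Here C(348−1, 9−1) = C(347, 8) = 4806357933264195.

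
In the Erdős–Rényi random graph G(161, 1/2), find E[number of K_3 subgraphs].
E[# K_3] = C(161, 3) · (1/2)^C(3, 2) = 682640 / 2^3 = 85330

For each 3-subset S of vertices (there are C(161, 3) = 682640 such S), let X_S = 1 if S induces a K_3 (all C(3, 2) = 3 edges present). Then P(X_S = 1) = (1/2)^3 = 1/8. By linearity of expectation, E[# K_3] = C(161, 3) · (1/2)^3 = 682640 / 8 = 85330.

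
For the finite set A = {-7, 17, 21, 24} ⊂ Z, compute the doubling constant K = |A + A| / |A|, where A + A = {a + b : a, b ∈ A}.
K = |A + A| / |A| = 10/4 = 5/2

Enumerate A + A = {a + b : a, b ∈ A}. With |A| = 4, there are |A|^2 = 16 ordered sum pairs; collecting distinct values, A + A = {-14, 10, 14, 17, 34, 38, 41, 42, 45, 48}, so |A + A| = 10. Thus K = 10/4 = 5/2. For comparison, the minimum possible |A + A| over all 4-element sets is 2·4 − 1 = 7 (so min K = 7/4), attained only by arithmetic progressions.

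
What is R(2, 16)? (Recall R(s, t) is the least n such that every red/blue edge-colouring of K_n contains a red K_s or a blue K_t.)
R(2, 16) = 16

R(2, k) = k for all k ≥ 2: in a 2-colouring of K_k, either some edge is red (a red K_2) or all edges are blue (a blue K_k). And K_{15} coloured all-blue has no blue K_16, so R(2, 16) > 15. Hence R(2, 16) = 16.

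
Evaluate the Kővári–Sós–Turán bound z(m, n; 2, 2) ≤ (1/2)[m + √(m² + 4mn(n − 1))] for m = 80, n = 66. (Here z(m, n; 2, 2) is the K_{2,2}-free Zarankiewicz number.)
z(80, 66; 2, 2) ≤ (1/2)[80 + √(80² + 4·80·66·65)] = (1/2)[80 + √1379200] = 627.1967

Kővári–Sós–Turán: let r_1, ..., r_80 be the row sums and z = Σ r_i the total number of 1s. Each pair of columns can share at most one row with both entries 1 (else a 2×2 all-ones block appears), so Σ_i C(r_i, 2) ≤ C(66, 2) = 2145. By convexity Σ_i C(r_i, 2) ≥ 80·C(z/80, 2) = z(z − 80)/(2·80), giving z² − 80z − 80·66·65 ≤ 0 and hence z ≤ (1/2)[80 + √(6400 + 4·343200)] = (1/2)[80 + √1379200] ≈ (1/2)(80 + 1174.3935) = 627.1967.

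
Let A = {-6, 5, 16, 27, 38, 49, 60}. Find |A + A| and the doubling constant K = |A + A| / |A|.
K = |A + A| / |A| = 13/7

Enumerate A + A = {a + b : a, b ∈ A}. With |A| = 7, there are |A|^2 = 49 ordered sum pairs; collecting distinct values, A + A = {-12, -1, 10, 21, 32, 43, 54, 65, 76, 87, 98, 109, 120}, so |A + A| = 13. Thus K = 13/7. Here |A + A| = 2|A| − 1 = 13, the minimum possible — so K = 13/7 is minimal, which holds iff A is an arithmetic progression.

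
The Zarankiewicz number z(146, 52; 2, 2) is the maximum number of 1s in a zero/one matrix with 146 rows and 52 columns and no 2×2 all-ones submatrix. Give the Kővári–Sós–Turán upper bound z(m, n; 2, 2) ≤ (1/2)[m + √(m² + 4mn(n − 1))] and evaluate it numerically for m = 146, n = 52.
z(146, 52; 2, 2) ≤ (1/2)[146 + √(146² + 4·146·52·51)] = (1/2)[146 + √1570084] = 699.515

Kővári–Sós–Turán: let r_1, ..., r_146 be the row sums and z = Σ r_i the total number of 1s. Each pair of columns can share at most one row with both entries 1 (else a 2×2 all-ones block appears), so Σ_i C(r_i, 2) ≤ C(52, 2) = 1326. By convexity Σ_i C(r_i, 2) ≥ 146·C(z/146, 2) = z(z − 146)/(2·146), giving z² − 146z − 146·52·51 ≤ 0 and hence z ≤ (1/2)[146 + √(21316 + 4·387192)] = (1/2)[146 + √1570084] ≈ (1/2)(146 + 1253.0299) = 699.515.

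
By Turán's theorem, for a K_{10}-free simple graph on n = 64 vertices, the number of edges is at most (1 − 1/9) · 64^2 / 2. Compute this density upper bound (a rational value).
Turán density bound = (8/9) · 64^2/2 = 16384/9 ≈ 1820.4444

Turán's theorem: ex(n, K_{r+1}) is achieved by the complete r-partite Turán graph T(n, r) with parts as balanced as possible, and is at most (1 − 1/r) · n^2/2. For r = 9, n = 64: the density bound is (8/9) · 4096/2 = 16384/9 ≈ 1820.4444. The integer-valued extremum is e(T(64, 9)) = 1820, which is strictly less than the density bound 16384/9 since 9 ∤ 64 (the parts of T(64, 9) cannot all be equal).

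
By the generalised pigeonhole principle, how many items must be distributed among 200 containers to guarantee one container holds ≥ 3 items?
n = (3 − 1)·200 + 1 = 401

By the generalised pigeonhole principle, to guarantee some box contains ≥ r objects we need more than (r − 1) · k objects total. Threshold: n = (r − 1) · k + 1. With r = 3 and k = 200: n = 2 · 200 + 1 = 400 + 1 = 401. For n = 400 = 2 · 200, we can put exactly 2 objects in every box, avoiding 3 in any single one — so 401 is tight.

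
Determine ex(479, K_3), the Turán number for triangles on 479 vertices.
ex(479, K_3) = ⌊479^2/4⌋ = 57360

Mantel (1907): a triangle-free graph on n vertices has at most ⌊n^2/4⌋ edges, with equality for the complete bipartite graph K_{⌊n/2⌋, ⌈n/2⌉}. For n = 479: ⌊479^2/4⌋ = ⌊229441/4⌋ = 57360. The extremal graph is K_{239, 240}, which has 239·240 = 57360 edges.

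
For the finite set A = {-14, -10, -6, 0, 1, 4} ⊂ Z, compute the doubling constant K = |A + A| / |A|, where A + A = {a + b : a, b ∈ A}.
K = |A + A| / |A| = 18/6 = 3

Enumerate A + A = {a + b : a, b ∈ A}. With |A| = 6, there are |A|^2 = 36 ordered sum pairs; collecting distinct values, A + A = {-28, -24, -20, -16, -14, -13, -12, -10, -9, -6, -5, -2, 0, 1, 2, 4, 5, 8}, so |A + A| = 18. Thus K = 18/6 = 3. For comparison, the minimum possible |A + A| over all 6-element sets is 2·6 − 1 = 11 (so min K = 11/6), attained only by arithmetic progressions.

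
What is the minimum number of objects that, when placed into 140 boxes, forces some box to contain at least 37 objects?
n = (37 − 1)·140 + 1 = 5041

By the generalised pigeonhole principle, to guarantee some box contains ≥ r objects we need more than (r − 1) · k objects total. Threshold: n = (r − 1) · k + 1. With r = 37 and k = 140: n = 36 · 140 + 1 = 5040 + 1 = 5041. For n = 5040 = 36 · 140, we can put exactly 36 objects in every box, avoiding 37 in any single one — so 5041 is tight.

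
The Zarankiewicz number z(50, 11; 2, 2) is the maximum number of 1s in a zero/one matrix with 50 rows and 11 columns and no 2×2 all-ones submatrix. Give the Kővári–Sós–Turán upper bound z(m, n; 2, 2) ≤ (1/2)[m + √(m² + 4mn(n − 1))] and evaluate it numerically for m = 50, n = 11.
z(50, 11; 2, 2) ≤ (1/2)[50 + √(50² + 4·50·11·10)] = (1/2)[50 + √24500] = 103.2624

Kővári–Sós–Turán: let r_1, ..., r_50 be the row sums and z = Σ r_i the total number of 1s. Each pair of columns can share at most one row with both entries 1 (else a 2×2 all-ones block appears), so Σ_i C(r_i, 2) ≤ C(11, 2) = 55. By convexity Σ_i C(r_i, 2) ≥ 50·C(z/50, 2) = z(z − 50)/(2·50), giving z² − 50z − 50·11·10 ≤ 0 and hence z ≤ (1/2)[50 + √(2500 + 4·5500)] = (1/2)[50 + √24500] ≈ (1/2)(50 + 156.5248) = 103.2624.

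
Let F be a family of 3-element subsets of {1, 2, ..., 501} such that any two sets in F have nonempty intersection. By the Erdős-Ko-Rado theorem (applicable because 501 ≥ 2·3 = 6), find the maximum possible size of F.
max |F| = C(500, 2) = 124750

The Erdős-Ko-Rado theorem states: for n ≥ 2k, an intersecting family of k-subsets of an n-element set has size at most C(n − 1, k − 1), with equality for 'star' families {A ⊆ [n] : |A| = k, i ∈ A} (fix an element i). For n = 501, k = 3: C(500, 2) = 124750.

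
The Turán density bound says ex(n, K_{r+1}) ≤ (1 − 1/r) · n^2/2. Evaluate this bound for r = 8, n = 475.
Turán density bound = (7/8) · 475^2/2 = 1579375/16 ≈ 98710.9375

Turán's theorem: ex(n, K_{r+1}) is achieved by the complete r-partite Turán graph T(n, r) with parts as balanced as possible, and is at most (1 − 1/r) · n^2/2. For r = 8, n = 475: the density bound is (7/8) · 225625/2 = 1579375/16 ≈ 98710.9375. The integer-valued extremum is e(T(475, 8)) = 98710, which is strictly less than the density bound 1579375/16 since 8 ∤ 475 (the parts of T(475, 8) cannot all be equal).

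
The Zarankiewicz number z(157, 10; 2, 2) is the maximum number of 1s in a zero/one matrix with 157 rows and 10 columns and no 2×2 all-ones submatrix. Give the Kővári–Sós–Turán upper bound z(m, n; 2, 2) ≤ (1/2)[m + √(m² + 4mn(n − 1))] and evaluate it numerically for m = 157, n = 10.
z(157, 10; 2, 2) ≤ (1/2)[157 + √(157² + 4·157·10·9)] = (1/2)[157 + √81169] = 220.9509

Kővári–Sós–Turán: let r_1, ..., r_157 be the row sums and z = Σ r_i the total number of 1s. Each pair of columns can share at most one row with both entries 1 (else a 2×2 all-ones block appears), so Σ_i C(r_i, 2) ≤ C(10, 2) = 45. By convexity Σ_i C(r_i, 2) ≥ 157·C(z/157, 2) = z(z − 157)/(2·157), giving z² − 157z − 157·10·9 ≤ 0 and hence z ≤ (1/2)[157 + √(24649 + 4·14130)] = (1/2)[157 + √81169] ≈ (1/2)(157 + 284.9017) = 220.9509.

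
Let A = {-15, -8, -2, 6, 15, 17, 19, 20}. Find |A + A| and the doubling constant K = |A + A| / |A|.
K = |A + A| / |A| = 33/8

Enumerate A + A = {a + b : a, b ∈ A}. With |A| = 8, there are |A|^2 = 64 ordered sum pairs; collecting distinct values, A + A = {-30, -23, -17, -16, -10, -9, -4, -2, 0, 2, 4, 5, 7, 9, 11, 12, 13, 15, 17, 18, 21, 23, 25, 26, 30, 32, 34, 35, 36, 37, 38, 39, 40}, so |A + A| = 33. Thus K = 33/8. For comparison, the minimum possible |A + A| over all 8-element sets is 2·8 − 1 = 15 (so min K = 15/8), attained only by arithmetic progressions.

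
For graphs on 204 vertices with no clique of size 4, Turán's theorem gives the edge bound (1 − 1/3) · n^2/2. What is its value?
Turán density bound = (2/3) · 204^2/2 = 13872

Turán's theorem: ex(n, K_{r+1}) is achieved by the complete r-partite Turán graph T(n, r) with parts as balanced as possible, and is at most (1 − 1/r) · n^2/2. For r = 3, n = 204: the density bound is (2/3) · 41616/2 = 13872. Since 3 ∣ 204, the Turán graph T(204, 3) has parts of equal size 68, and its edge count e(T(204, 3)) = 13872 attains the density bound exactly.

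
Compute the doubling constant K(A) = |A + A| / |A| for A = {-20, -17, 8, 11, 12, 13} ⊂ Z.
K = |A + A| / |A| = 19/6

Enumerate A + A = {a + b : a, b ∈ A}. With |A| = 6, there are |A|^2 = 36 ordered sum pairs; collecting distinct values, A + A = {-40, -37, -34, -12, -9, -8, -7, -6, -5, -4, 16, 19, 20, 21, 22, 23, 24, 25, 26}, so |A + A| = 19. Thus K = 19/6. For comparison, the minimum possible |A + A| over all 6-element sets is 2·6 − 1 = 11 (so min K = 11/6), attained only by arithmetic progressions.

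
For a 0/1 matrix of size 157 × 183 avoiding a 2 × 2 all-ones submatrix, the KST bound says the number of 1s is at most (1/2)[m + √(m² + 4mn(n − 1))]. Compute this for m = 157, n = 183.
z(157, 183; 2, 2) ≤ (1/2)[157 + √(157² + 4·157·183·182)] = (1/2)[157 + √20940817] = 2366.5569

Kővári–Sós–Turán: let r_1, ..., r_157 be the row sums and z = Σ r_i the total number of 1s. Each pair of columns can share at most one row with both entries 1 (else a 2×2 all-ones block appears), so Σ_i C(r_i, 2) ≤ C(183, 2) = 16653. By convexity Σ_i C(r_i, 2) ≥ 157·C(z/157, 2) = z(z − 157)/(2·157), giving z² − 157z − 157·183·182 ≤ 0 and hence z ≤ (1/2)[157 + √(24649 + 4·5229042)] = (1/2)[157 + √20940817] ≈ (1/2)(157 + 4576.1137) = 2366.5569.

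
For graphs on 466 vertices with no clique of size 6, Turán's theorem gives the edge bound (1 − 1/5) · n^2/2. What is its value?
Turán density bound = (4/5) · 466^2/2 = 434312/5 ≈ 86862.4

Turán's theorem: ex(n, K_{r+1}) is achieved by the complete r-partite Turán graph T(n, r) with parts as balanced as possible, and is at most (1 − 1/r) · n^2/2. For r = 5, n = 466: the density bound is (4/5) · 217156/2 = 434312/5 ≈ 86862.4. The integer-valued extremum is e(T(466, 5)) = 86862, which is strictly less than the density bound 434312/5 since 5 ∤ 466 (the parts of T(466, 5) cannot all be equal).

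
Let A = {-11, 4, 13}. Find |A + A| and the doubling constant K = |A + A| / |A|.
K = |A + A| / |A| = 6/3 = 2

Enumerate A + A = {a + b : a, b ∈ A}. With |A| = 3, there are |A|^2 = 9 ordered sum pairs; collecting distinct values, A + A = {-22, -7, 2, 8, 17, 26}, so |A + A| = 6. Thus K = 6/3 = 2. For comparison, the minimum possible |A + A| over all 3-element sets is 2·3 − 1 = 5 (so min K = 5/3), attained only by arithmetic progressions.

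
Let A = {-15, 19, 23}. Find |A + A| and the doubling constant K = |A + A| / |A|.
K = |A + A| / |A| = 6/3 = 2

Enumerate A + A = {a + b : a, b ∈ A}. With |A| = 3, there are |A|^2 = 9 ordered sum pairs; collecting distinct values, A + A = {-30, 4, 8, 38, 42, 46}, so |A + A| = 6. Thus K = 6/3 = 2. For comparison, the minimum possible |A + A| over all 3-element sets is 2·3 − 1 = 5 (so min K = 5/3), attained only by arithmetic progressions.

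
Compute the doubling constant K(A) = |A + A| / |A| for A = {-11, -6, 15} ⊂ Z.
K = |A + A| / |A| = 6/3 = 2

Enumerate A + A = {a + b : a, b ∈ A}. With |A| = 3, there are |A|^2 = 9 ordered sum pairs; collecting distinct values, A + A = {-22, -17, -12, 4, 9, 30}, so |A + A| = 6. Thus K = 6/3 = 2. For comparison, the minimum possible |A + A| over all 3-element sets is 2·3 − 1 = 5 (so min K = 5/3), attained only by arithmetic progressions.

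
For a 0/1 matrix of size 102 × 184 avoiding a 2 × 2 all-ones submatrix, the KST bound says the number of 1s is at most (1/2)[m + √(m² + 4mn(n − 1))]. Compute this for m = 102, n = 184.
z(102, 184; 2, 2) ≤ (1/2)[102 + √(102² + 4·102·184·183)] = (1/2)[102 + √13748580] = 1904.9539

Kővári–Sós–Turán: let r_1, ..., r_102 be the row sums and z = Σ r_i the total number of 1s. Each pair of columns can share at most one row with both entries 1 (else a 2×2 all-ones block appears), so Σ_i C(r_i, 2) ≤ C(184, 2) = 16836. By convexity Σ_i C(r_i, 2) ≥ 102·C(z/102, 2) = z(z − 102)/(2·102), giving z² − 102z − 102·184·183 ≤ 0 and hence z ≤ (1/2)[102 + √(10404 + 4·3434544)] = (1/2)[102 + √13748580] ≈ (1/2)(102 + 3707.9078) = 1904.9539.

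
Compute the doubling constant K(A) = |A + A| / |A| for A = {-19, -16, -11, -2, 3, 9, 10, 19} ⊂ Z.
K = |A + A| / |A| = 34/8 = 17/4

Enumerate A + A = {a + b : a, b ∈ A}. With |A| = 8, there are |A|^2 = 64 ordered sum pairs; collecting distinct values, A + A = {-38, -35, -32, -30, -27, -22, -21, -18, -16, -13, -10, -9, -8, -7, -6, -4, -2, -1, 0, 1, 3, 6, 7, 8, 12, 13, 17, 18, 19, 20, 22, 28, 29, 38}, so |A + A| = 34. Thus K = 34/8 = 17/4. For comparison, the minimum possible |A + A| over all 8-element sets is 2·8 − 1 = 15 (so min K = 15/8), attained only by arithmetic progressions.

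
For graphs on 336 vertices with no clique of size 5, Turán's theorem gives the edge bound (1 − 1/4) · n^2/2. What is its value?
Turán density bound = (3/4) · 336^2/2 = 42336

Turán's theorem: ex(n, K_{r+1}) is achieved by the complete r-partite Turán graph T(n, r) with parts as balanced as possible, and is at most (1 − 1/r) · n^2/2. For r = 4, n = 336: the density bound is (3/4) · 112896/2 = 42336. Since 4 ∣ 336, the Turán graph T(336, 4) has parts of equal size 84, and its edge count e(T(336, 4)) = 42336 attains the density bound exactly.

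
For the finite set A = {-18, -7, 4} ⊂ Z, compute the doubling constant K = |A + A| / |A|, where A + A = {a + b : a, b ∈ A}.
K = |A + A| / |A| = 5/3

Enumerate A + A = {a + b : a, b ∈ A}. With |A| = 3, there are |A|^2 = 9 ordered sum pairs; collecting distinct values, A + A = {-36, -25, -14, -3, 8}, so |A + A| = 5. Thus K = 5/3. Here |A + A| = 2|A| − 1 = 5, the minimum possible — so K = 5/3 is minimal, which holds iff A is an arithmetic progression.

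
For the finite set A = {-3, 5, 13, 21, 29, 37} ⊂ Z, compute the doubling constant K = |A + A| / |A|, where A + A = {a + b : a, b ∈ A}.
K = |A + A| / |A| = 11/6

Enumerate A + A = {a + b : a, b ∈ A}. With |A| = 6, there are |A|^2 = 36 ordered sum pairs; collecting distinct values, A + A = {-6, 2, 10, 18, 26, 34, 42, 50, 58, 66, 74}, so |A + A| = 11. Thus K = 11/6. Here |A + A| = 2|A| − 1 = 11, the minimum possible — so K = 11/6 is minimal, which holds iff A is an arithmetic progression.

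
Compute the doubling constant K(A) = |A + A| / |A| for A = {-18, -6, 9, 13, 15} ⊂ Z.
K = |A + A| / |A| = 15/5 = 3

Enumerate A + A = {a + b : a, b ∈ A}. With |A| = 5, there are |A|^2 = 25 ordered sum pairs; collecting distinct values, A + A = {-36, -24, -12, -9, -5, -3, 3, 7, 9, 18, 22, 24, 26, 28, 30}, so |A + A| = 15. Thus K = 15/5 = 3. For comparison, the minimum possible |A + A| over all 5-element sets is 2·5 − 1 = 9 (so min K = 9/5), attained only by arithmetic progressions.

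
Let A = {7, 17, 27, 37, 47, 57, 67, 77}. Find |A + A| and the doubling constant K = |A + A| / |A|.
K = |A + A| / |A| = 15/8

Enumerate A + A = {a + b : a, b ∈ A}. With |A| = 8, there are |A|^2 = 64 ordered sum pairs; collecting distinct values, A + A = {14, 24, 34, 44, 54, 64, 74, 84, 94, 104, 114, 124, 134, 144, 154}, so |A + A| = 15. Thus K = 15/8. Here |A + A| = 2|A| − 1 = 15, the minimum possible — so K = 15/8 is minimal, which holds iff A is an arithmetic progression.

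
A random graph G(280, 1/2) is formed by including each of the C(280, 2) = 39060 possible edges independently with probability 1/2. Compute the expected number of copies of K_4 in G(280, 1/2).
E[# K_4] = C(280, 4) · (1/2)^C(4, 2) = 250654530 / 2^6 = 125327265/32 = 3916477.03125

For each 4-subset S of vertices (there are C(280, 4) = 250654530 such S), let X_S = 1 if S induces a K_4 (all C(4, 2) = 6 edges present). Then P(X_S = 1) = (1/2)^6 = 1/64. By linearity of expectation, E[# K_4] = C(280, 4) · (1/2)^6 = 250654530 / 64 = 125327265/32 = 3916477.03125.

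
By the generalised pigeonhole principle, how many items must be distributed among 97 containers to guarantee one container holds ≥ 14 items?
n = (14 − 1)·97 + 1 = 1262

By the generalised pigeonhole principle, to guarantee some box contains ≥ r objects we need more than (r − 1) · k objects total. Threshold: n = (r − 1) · k + 1. With r = 14 and k = 97: n = 13 · 97 + 1 = 1261 + 1 = 1262. For n = 1261 = 13 · 97, we can put exactly 13 objects in every box, avoiding 14 in any single one — so 1262 is tight.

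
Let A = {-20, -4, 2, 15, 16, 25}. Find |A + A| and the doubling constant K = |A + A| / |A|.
K = |A + A| / |A| = 21/6 = 7/2

Enumerate A + A = {a + b : a, b ∈ A}. With |A| = 6, there are |A|^2 = 36 ordered sum pairs; collecting distinct values, A + A = {-40, -24, -18, -8, -5, -4, -2, 4, 5, 11, 12, 17, 18, 21, 27, 30, 31, 32, 40, 41, 50}, so |A + A| = 21. Thus K = 21/6 = 7/2. For comparison, the minimum possible |A + A| over all 6-element sets is 2·6 − 1 = 11 (so min K = 11/6), attained only by arithmetic progressions.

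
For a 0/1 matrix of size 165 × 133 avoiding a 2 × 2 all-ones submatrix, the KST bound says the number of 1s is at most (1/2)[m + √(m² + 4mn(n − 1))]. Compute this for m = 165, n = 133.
z(165, 133; 2, 2) ≤ (1/2)[165 + √(165² + 4·165·133·132)] = (1/2)[165 + √11614185] = 1786.4795

Kővári–Sós–Turán: let r_1, ..., r_165 be the row sums and z = Σ r_i the total number of 1s. Each pair of columns can share at most one row with both entries 1 (else a 2×2 all-ones block appears), so Σ_i C(r_i, 2) ≤ C(133, 2) = 8778. By convexity Σ_i C(r_i, 2) ≥ 165·C(z/165, 2) = z(z − 165)/(2·165), giving z² − 165z − 165·133·132 ≤ 0 and hence z ≤ (1/2)[165 + √(27225 + 4·2896740)] = (1/2)[165 + √11614185] ≈ (1/2)(165 + 3407.9591) = 1786.4795.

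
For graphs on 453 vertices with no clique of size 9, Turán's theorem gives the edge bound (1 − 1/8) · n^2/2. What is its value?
Turán density bound = (7/8) · 453^2/2 = 1436463/16 ≈ 89778.9375

Turán's theorem: ex(n, K_{r+1}) is achieved by the complete r-partite Turán graph T(n, r) with parts as balanced as possible, and is at most (1 − 1/r) · n^2/2. For r = 8, n = 453: the density bound is (7/8) · 205209/2 = 1436463/16 ≈ 89778.9375. The integer-valued extremum is e(T(453, 8)) = 89778, which is strictly less than the density bound 1436463/16 since 8 ∤ 453 (the parts of T(453, 8) cannot all be equal).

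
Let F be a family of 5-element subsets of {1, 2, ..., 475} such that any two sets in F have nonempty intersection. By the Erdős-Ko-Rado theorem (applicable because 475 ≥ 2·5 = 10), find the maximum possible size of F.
max |F| = C(474, 4) = 2076783126

Erdős-Ko-Rado (1961): when n ≥ 2k, max |F| = C(n−1, k−1). The bound is attained by the star {A : i ∈ A} for any fixed i ∈ [n]. Here C(475−1, 5−1) = C(474, 4) = 2076783126.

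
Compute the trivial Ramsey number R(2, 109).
R(2, 109) = 109

R(2, k) = k for all k ≥ 2: in a 2-colouring of K_k, either some edge is red (a red K_2) or all edges are blue (a blue K_k). And K_{108} coloured all-blue has no blue K_109, so R(2, 109) > 108. Hence R(2, 109) = 109.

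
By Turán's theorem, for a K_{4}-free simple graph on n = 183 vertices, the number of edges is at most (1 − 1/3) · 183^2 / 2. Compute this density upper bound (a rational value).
Turán density bound = (2/3) · 183^2/2 = 11163

Turán's theorem: ex(n, K_{r+1}) is achieved by the complete r-partite Turán graph T(n, r) with parts as balanced as possible, and is at most (1 − 1/r) · n^2/2. For r = 3, n = 183: the density bound is (2/3) · 33489/2 = 11163. Since 3 ∣ 183, the Turán graph T(183, 3) has parts of equal size 61, and its edge count e(T(183, 3)) = 11163 attains the density bound exactly.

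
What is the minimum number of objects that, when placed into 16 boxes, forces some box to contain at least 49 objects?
n = (49 − 1)·16 + 1 = 769

By the generalised pigeonhole principle, to guarantee some box contains ≥ r objects we need more than (r − 1) · k objects total. Threshold: n = (r − 1) · k + 1. With r = 49 and k = 16: n = 48 · 16 + 1 = 768 + 1 = 769. For n = 768 = 48 · 16, we can put exactly 48 objects in every box, avoiding 49 in any single one — so 769 is tight.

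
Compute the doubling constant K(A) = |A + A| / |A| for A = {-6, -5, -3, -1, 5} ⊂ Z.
K = |A + A| / |A| = 14/5

Enumerate A + A = {a + b : a, b ∈ A}. With |A| = 5, there are |A|^2 = 25 ordered sum pairs; collecting distinct values, A + A = {-12, -11, -10, -9, -8, -7, -6, -4, -2, -1, 0, 2, 4, 10}, so |A + A| = 14. Thus K = 14/5. For comparison, the minimum possible |A + A| over all 5-element sets is 2·5 − 1 = 9 (so min K = 9/5), attained only by arithmetic progressions.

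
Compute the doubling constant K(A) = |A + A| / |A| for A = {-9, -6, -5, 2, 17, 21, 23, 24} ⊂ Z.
K = |A + A| / |A| = 32/8 = 4

Enumerate A + A = {a + b : a, b ∈ A}. With |A| = 8, there are |A|^2 = 64 ordered sum pairs; collecting distinct values, A + A = {-18, -15, -14, -12, -11, -10, -7, -4, -3, 4, 8, 11, 12, 14, 15, 16, 17, 18, 19, 23, 25, 26, 34, 38, 40, 41, 42, 44, 45, 46, 47, 48}, so |A + A| = 32. Thus K = 32/8 = 4. For comparison, the minimum possible |A + A| over all 8-element sets is 2·8 − 1 = 15 (so min K = 15/8), attained only by arithmetic progressions.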